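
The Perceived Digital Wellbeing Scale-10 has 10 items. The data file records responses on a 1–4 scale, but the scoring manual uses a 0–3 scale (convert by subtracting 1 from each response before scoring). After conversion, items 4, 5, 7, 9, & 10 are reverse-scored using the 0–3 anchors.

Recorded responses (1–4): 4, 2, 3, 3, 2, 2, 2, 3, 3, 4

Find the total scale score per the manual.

Convert to 0–3: 3, 1, 2, 2, 1, 1, 1, 2, 2, 3
Reverse-coded (reversed = (0+3) − raw = 3 − raw):
  item 4: 3 − 2 = 1
  item 5: 3 − 1 = 2
  item 7: 3 − 1 = 2
  item 9: 3 − 2 = 1
  item 10: 3 − 3 = 0
Scored: 3, 1, 2, 1, 2, 1, 2, 2, 1, 0
Total = 15

15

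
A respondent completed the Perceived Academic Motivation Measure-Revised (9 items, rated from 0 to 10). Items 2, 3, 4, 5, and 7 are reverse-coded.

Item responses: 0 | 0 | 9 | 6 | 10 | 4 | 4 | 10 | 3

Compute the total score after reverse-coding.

38

Reverse-coded items use 10 − raw:
  item 2: 10 − 0 = 10
  item 3: 10 − 9 = 1
  item 4: 10 − 6 = 4
  item 5: 10 − 10 = 0
  item 7: 10 − 4 = 6
Scored responses: 0, 10, 1, 4, 0, 4, 6, 10, 3
Total = 0 + 10 + 1 + 4 + 0 + 4 + 6 + 10 + 3 = 38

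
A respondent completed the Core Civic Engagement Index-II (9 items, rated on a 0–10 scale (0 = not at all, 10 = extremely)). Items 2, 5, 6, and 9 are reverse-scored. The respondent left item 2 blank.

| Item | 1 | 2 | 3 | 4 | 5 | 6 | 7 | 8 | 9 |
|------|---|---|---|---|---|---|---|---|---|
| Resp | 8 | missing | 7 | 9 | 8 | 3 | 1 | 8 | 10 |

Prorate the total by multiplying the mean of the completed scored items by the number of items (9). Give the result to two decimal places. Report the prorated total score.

Reverse-coded (reversed = (0+10) − raw = 10 − raw):
  item 5: 10 − 8 = 2
  item 6: 10 − 3 = 7
  item 9: 10 − 10 = 0
Completed scored items (8 of 9): 8, 7, 9, 2, 7, 1, 8, 0; sum = 42.
Person mean = 42 / 8 ≈ 5.2500
Prorated total = (42 / 8) × 9 = 47.25 (to 2 dp)

47.25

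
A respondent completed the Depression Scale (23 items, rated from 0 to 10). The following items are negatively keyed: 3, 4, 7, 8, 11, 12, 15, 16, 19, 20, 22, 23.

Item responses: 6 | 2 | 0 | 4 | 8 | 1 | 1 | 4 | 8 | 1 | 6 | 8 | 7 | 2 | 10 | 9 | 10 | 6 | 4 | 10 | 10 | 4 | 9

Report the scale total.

112

Apply reverse scoring (on a 0–10 scale, reversed = 10 − raw):
  item 3: 10 − 0 = 10
  item 4: 10 − 4 = 6
  item 7: 10 − 1 = 9
  item 8: 10 − 4 = 6
  item 11: 10 − 6 = 4
  item 12: 10 − 8 = 2
  item 15: 10 − 10 = 0
  item 16: 10 − 9 = 1
  item 19: 10 − 4 = 6
  item 20: 10 − 10 = 0
  item 22: 10 − 4 = 6
  item 23: 10 − 9 = 1
After reverse-coding: 6, 2, 10, 6, 8, 1, 9, 6, 8, 1, 4, 2, 7, 2, 0, 1, 10, 6, 6, 0, 10, 6, 1
Total = 6 + 2 + 10 + 6 + 8 + 1 + 9 + 6 + 8 + 1 + 4 + 2 + 7 + 2 + 0 + 1 + 10 + 6 + 6 + 0 + 10 + 6 + 1 = 112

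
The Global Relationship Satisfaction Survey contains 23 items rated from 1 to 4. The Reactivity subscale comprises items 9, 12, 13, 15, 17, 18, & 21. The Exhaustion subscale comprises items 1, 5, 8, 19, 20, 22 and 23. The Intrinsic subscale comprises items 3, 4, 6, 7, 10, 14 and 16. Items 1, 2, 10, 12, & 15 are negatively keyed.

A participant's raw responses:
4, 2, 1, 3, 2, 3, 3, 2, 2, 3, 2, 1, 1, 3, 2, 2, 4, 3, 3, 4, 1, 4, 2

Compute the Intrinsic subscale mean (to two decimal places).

Intrinsic items: 3, 4, 6, 7, 10, 14, 16.
Of these, item 10 is negatively keyed; reversed = (1+4) − raw = 5 − raw.
  item 3: 1
  item 4: 3
  item 6: 3
  item 7: 3
  item 10: 5 − 3 = 2
  item 14: 3
  item 16: 2
Sum = 1 + 3 + 3 + 3 + 2 + 3 + 2 = 17
Mean = 17 / 7 = 2.43

2.43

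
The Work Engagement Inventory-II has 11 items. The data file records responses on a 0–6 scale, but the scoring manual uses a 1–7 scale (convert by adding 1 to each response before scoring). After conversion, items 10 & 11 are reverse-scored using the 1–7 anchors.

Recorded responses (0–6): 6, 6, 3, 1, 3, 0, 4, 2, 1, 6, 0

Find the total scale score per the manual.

43

Convert to 1–7: 7, 7, 4, 2, 4, 1, 5, 3, 2, 7, 1
Reverse-coded (on a 1–7 scale, reversed = 8 − raw):
  item 10: 8 − 7 = 1
  item 11: 8 − 1 = 7
Scored: 7, 7, 4, 2, 4, 1, 5, 3, 2, 1, 7
Total = 43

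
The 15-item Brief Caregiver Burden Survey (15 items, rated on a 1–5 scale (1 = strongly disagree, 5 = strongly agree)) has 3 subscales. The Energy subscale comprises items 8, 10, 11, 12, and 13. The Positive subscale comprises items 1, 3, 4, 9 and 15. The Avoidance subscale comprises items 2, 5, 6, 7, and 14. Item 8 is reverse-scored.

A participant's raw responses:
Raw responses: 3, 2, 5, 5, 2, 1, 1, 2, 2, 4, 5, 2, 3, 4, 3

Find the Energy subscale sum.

18

Energy items: 8, 10, 11, 12, 13.
Of these, item 8 is reverse-scored; reverse-coded value = 6 − response.
  item 8: 6 − 2 = 4
  item 10: 4
  item 11: 5
  item 12: 2
  item 13: 3
Sum = 4 + 4 + 5 + 2 + 3 = 18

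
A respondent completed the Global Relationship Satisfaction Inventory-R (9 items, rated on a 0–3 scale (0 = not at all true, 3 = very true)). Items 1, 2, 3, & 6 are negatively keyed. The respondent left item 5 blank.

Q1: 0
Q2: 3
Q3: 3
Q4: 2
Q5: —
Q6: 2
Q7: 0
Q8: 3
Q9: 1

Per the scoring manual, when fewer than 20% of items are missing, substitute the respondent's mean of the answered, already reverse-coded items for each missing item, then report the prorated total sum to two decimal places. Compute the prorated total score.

Reverse-coded (reversed = (0+3) − raw = 3 − raw):
  item 1: 3 − 0 = 3
  item 2: 3 − 3 = 0
  item 3: 3 − 3 = 0
  item 6: 3 − 2 = 1
Completed scored items (8 of 9): 3, 0, 0, 2, 1, 0, 3, 1; sum = 10.
Person mean = 10 / 8 ≈ 1.2500
Prorated total = (10 / 8) × 9 = 11.25 (to 2 dp)

11.25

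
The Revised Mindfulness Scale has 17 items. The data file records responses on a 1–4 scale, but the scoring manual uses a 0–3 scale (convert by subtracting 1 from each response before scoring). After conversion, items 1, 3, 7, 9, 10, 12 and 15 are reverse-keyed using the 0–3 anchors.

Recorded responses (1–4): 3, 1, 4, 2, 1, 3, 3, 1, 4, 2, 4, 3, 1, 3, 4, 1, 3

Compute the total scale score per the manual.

15

Convert to 0–3: 2, 0, 3, 1, 0, 2, 2, 0, 3, 1, 3, 2, 0, 2, 3, 0, 2
Reverse-coded (reversed = (0+3) − raw = 3 − raw):
  item 1: 3 − 2 = 1
  item 3: 3 − 3 = 0
  item 7: 3 − 2 = 1
  item 9: 3 − 3 = 0
  item 10: 3 − 1 = 2
  item 12: 3 − 2 = 1
  item 15: 3 − 3 = 0
Scored: 1, 0, 0, 1, 0, 2, 1, 0, 0, 2, 3, 1, 0, 2, 0, 0, 2
Total = 15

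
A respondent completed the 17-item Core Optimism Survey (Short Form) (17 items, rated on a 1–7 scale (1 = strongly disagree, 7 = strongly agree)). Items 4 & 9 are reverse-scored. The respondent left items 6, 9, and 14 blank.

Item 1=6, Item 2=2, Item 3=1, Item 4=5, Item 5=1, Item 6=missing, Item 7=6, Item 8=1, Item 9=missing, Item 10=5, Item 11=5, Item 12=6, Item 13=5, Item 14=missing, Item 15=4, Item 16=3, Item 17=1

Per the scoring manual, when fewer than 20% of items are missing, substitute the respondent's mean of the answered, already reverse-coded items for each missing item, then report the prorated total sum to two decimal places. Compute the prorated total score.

Reverse-coded (reversed = (1+7) − raw = 8 − raw):
  item 4: 8 − 5 = 3
Completed scored items (14 of 17): 6, 2, 1, 3, 1, 6, 1, 5, 5, 6, 5, 4, 3, 1; sum = 49.
Person mean = 49 / 14 ≈ 3.5000
Prorated total = (49 / 14) × 17 = 59.50 (to 2 dp)

59.50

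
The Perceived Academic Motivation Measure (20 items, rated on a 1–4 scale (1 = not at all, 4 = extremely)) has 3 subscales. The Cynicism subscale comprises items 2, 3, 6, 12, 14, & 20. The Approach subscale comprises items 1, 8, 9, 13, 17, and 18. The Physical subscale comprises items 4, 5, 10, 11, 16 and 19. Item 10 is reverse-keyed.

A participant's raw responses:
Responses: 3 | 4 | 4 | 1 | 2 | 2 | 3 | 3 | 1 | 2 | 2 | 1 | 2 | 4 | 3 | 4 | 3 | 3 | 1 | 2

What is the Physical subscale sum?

13

Physical items: 4, 5, 10, 11, 16, 19.
Of these, item 10 is reverse-keyed; reversed = (1+4) − raw = 5 − raw.
  item 4: 1
  item 5: 2
  item 10: 5 − 2 = 3
  item 11: 2
  item 16: 4
  item 19: 1
Sum = 1 + 2 + 3 + 2 + 4 + 1 = 13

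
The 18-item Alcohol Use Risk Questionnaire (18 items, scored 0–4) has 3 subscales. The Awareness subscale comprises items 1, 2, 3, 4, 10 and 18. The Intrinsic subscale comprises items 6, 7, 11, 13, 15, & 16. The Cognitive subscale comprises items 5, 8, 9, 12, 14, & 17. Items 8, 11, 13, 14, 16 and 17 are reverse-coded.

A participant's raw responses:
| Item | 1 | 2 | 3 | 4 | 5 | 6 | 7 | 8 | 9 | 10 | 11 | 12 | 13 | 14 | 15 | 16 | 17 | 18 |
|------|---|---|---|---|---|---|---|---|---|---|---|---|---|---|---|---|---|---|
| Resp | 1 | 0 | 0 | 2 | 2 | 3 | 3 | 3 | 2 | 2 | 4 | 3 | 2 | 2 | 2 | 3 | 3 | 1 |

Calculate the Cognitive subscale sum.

Cognitive items: 5, 8, 9, 12, 14, 17.
Of these, items 8, 14, and 17 are reverse-coded; reverse-coded value = 4 − response.
  item 5: 2
  item 8: 4 − 3 = 1
  item 9: 2
  item 12: 3
  item 14: 4 − 2 = 2
  item 17: 4 − 3 = 1
Sum = 2 + 1 + 2 + 3 + 2 + 1 = 11

11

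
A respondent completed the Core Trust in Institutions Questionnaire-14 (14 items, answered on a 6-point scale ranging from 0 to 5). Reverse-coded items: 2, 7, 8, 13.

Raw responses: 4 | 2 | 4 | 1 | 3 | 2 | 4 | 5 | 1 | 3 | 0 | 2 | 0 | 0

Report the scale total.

Reverse-coded items (on a 0–5 scale, reversed = 5 − raw):
  item 2: 5 − 2 = 3
  item 7: 5 − 4 = 1
  item 8: 5 − 5 = 0
  item 13: 5 − 0 = 5
After reverse-coding: 4, 3, 4, 1, 3, 2, 1, 0, 1, 3, 0, 2, 5, 0
Total = 4 + 3 + 4 + 1 + 3 + 2 + 1 + 0 + 1 + 3 + 0 + 2 + 5 + 0 = 29

29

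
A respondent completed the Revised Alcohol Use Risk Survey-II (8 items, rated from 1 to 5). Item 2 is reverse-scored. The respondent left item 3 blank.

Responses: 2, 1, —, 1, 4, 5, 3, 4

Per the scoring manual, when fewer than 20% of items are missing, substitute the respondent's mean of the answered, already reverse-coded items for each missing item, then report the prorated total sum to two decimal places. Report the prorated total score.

Reverse-coded (reversed = (1+5) − raw = 6 − raw):
  item 2: 6 − 1 = 5
Completed scored items (7 of 8): 2, 5, 1, 4, 5, 3, 4; sum = 24.
Person mean = 24 / 7 ≈ 3.4286
Prorated total = (24 / 7) × 8 = 27.43 (to 2 dp)

27.43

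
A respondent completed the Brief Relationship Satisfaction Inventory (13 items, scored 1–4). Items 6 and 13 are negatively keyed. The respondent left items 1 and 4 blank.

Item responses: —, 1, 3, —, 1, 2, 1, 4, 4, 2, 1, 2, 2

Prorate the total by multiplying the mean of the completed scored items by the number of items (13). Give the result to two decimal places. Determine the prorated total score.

Reverse-coded (on a 1–4 scale, reversed = 5 − raw):
  item 6: 5 − 2 = 3
  item 13: 5 − 2 = 3
Completed scored items (11 of 13): 1, 3, 1, 3, 1, 4, 4, 2, 1, 2, 3; sum = 25.
Person mean = 25 / 11 ≈ 2.2727
Prorated total = (25 / 11) × 13 = 29.55 (to 2 dp)

29.55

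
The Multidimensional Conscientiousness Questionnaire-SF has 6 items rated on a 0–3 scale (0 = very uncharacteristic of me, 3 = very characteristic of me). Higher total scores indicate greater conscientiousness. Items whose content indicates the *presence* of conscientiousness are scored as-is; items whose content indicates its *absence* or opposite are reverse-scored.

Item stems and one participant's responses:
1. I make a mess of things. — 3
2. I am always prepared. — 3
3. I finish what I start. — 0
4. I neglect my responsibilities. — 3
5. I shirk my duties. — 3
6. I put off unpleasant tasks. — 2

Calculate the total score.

Items 1, 4, 5, 6 describe the absence/opposite of conscientiousness → reverse-score.
on a 0–3 scale, reversed = 3 − raw.
  item 1: 3 − 3 = 0
  item 2: 3
  item 3: 0
  item 4: 3 − 3 = 0
  item 5: 3 − 3 = 0
  item 6: 3 − 2 = 1
Total = 0 + 3 + 0 + 0 + 0 + 1 = 4

4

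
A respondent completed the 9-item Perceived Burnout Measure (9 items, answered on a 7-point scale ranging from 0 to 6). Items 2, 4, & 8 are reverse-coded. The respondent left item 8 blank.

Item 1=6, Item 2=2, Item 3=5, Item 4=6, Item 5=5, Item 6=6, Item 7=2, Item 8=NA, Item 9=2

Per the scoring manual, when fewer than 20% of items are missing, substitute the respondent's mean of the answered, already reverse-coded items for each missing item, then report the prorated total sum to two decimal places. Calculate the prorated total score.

Reverse-coded (reversed = (0+6) − raw = 6 − raw):
  item 2: 6 − 2 = 4
  item 4: 6 − 6 = 0
Completed scored items (8 of 9): 6, 4, 5, 0, 5, 6, 2, 2; sum = 30.
Person mean = 30 / 8 ≈ 3.7500
Prorated total = (30 / 8) × 9 = 33.75 (to 2 dp)

33.75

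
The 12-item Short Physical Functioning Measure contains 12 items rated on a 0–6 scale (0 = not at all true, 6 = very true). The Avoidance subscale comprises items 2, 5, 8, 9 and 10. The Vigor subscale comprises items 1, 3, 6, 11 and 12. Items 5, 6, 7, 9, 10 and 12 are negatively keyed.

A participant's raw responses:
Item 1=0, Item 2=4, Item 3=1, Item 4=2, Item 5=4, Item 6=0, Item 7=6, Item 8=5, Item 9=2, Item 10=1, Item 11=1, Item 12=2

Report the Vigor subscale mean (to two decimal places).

2.40

Vigor items: 1, 3, 6, 11, 12.
Of these, items 6 and 12 are negatively keyed; on a 0–6 scale, reversed = 6 − raw.
  item 1: 0
  item 3: 1
  item 6: 6 − 0 = 6
  item 11: 1
  item 12: 6 − 2 = 4
Sum = 0 + 1 + 6 + 1 + 4 = 12
Mean = 12 / 5 = 2.40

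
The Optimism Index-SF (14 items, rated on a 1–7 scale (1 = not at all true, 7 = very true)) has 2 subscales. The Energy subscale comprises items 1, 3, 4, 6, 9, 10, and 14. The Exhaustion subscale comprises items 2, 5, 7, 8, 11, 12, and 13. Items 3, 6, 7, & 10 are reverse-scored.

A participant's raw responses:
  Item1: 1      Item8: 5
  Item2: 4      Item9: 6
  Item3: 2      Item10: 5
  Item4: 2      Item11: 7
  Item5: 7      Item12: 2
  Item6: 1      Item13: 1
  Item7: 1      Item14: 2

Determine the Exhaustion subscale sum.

33

Exhaustion items: 2, 5, 7, 8, 11, 12, 13.
Of these, item 7 is reverse-scored; reverse-coded value = 8 − response.
  item 2: 4
  item 5: 7
  item 7: 8 − 1 = 7
  item 8: 5
  item 11: 7
  item 12: 2
  item 13: 1
Sum = 4 + 7 + 7 + 5 + 7 + 2 + 1 = 33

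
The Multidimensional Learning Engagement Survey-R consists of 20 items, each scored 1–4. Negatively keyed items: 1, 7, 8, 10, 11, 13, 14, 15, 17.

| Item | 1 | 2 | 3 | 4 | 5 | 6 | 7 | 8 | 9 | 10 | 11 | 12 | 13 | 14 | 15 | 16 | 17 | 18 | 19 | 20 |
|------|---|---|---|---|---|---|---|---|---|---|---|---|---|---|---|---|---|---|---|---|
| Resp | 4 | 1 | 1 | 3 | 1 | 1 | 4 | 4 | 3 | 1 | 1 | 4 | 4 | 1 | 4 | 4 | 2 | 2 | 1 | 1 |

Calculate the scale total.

42

Negatively keyed items use 5 − raw:
  item 1: 5 − 4 = 1
  item 7: 5 − 4 = 1
  item 8: 5 − 4 = 1
  item 10: 5 − 1 = 4
  item 11: 5 − 1 = 4
  item 13: 5 − 4 = 1
  item 14: 5 − 1 = 4
  item 15: 5 − 4 = 1
  item 17: 5 − 2 = 3
After reverse-coding: 1, 1, 1, 3, 1, 1, 1, 1, 3, 4, 4, 4, 1, 4, 1, 4, 3, 2, 1, 1
Total = 1 + 1 + 1 + 3 + 1 + 1 + 1 + 1 + 3 + 4 + 4 + 4 + 1 + 4 + 1 + 4 + 3 + 2 + 1 + 1 = 42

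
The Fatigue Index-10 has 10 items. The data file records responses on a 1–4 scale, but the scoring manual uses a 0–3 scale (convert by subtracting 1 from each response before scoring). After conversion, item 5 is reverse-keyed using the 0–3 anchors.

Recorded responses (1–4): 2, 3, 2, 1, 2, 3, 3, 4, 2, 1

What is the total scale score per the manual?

Convert to 0–3: 1, 2, 1, 0, 1, 2, 2, 3, 1, 0
Reverse-coded (reverse-coded value = 3 − response):
  item 5: 3 − 1 = 2
Scored: 1, 2, 1, 0, 2, 2, 2, 3, 1, 0
Total = 14

14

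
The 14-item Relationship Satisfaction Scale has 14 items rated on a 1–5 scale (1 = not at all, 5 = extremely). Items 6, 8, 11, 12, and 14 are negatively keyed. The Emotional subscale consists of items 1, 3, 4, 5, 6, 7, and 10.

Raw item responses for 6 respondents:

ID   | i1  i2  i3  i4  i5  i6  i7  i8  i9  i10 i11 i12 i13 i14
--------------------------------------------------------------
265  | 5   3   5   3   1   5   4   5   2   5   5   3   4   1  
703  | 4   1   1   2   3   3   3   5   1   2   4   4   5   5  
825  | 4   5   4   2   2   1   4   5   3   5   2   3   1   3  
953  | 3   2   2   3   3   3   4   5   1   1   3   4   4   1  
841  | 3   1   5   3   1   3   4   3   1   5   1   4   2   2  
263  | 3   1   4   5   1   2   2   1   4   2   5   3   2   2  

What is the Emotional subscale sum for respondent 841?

24

Respondent 841 raw: 3, 1, 5, 3, 1, 3, 4, 3, 1, 5, 1, 4, 2, 2.
Emotional items: 1, 3, 4, 5, 6, 7, 10.
Reverse-coded (reversed = (1+5) − raw = 6 − raw):
  item 1: 3
  item 3: 5
  item 4: 3
  item 5: 1
  item 6: 6 − 3 = 3
  item 7: 4
  item 10: 5
Sum = 3 + 5 + 3 + 1 + 3 + 4 + 5 = 24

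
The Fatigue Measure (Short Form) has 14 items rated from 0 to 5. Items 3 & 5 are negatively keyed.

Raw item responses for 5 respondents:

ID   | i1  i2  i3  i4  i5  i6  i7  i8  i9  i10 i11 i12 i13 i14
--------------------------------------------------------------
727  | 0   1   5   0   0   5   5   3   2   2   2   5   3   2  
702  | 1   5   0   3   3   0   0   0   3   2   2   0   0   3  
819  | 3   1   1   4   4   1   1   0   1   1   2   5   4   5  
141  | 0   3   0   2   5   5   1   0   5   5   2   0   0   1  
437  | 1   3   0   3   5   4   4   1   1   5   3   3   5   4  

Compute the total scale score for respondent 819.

33

Respondent 819 raw: 3, 1, 1, 4, 4, 1, 1, 0, 1, 1, 2, 5, 4, 5.
Reverse-coded (reverse-coded value = 5 − response):
  item 1: 3
  item 2: 1
  item 3: 5 − 1 = 4
  item 4: 4
  item 5: 5 − 4 = 1
  item 6: 1
  item 7: 1
  item 8: 0
  item 9: 1
  item 10: 1
  item 11: 2
  item 12: 5
  item 13: 4
  item 14: 5
Sum = 3 + 1 + 4 + 4 + 1 + 1 + 1 + 0 + 1 + 1 + 2 + 5 + 4 + 5 = 33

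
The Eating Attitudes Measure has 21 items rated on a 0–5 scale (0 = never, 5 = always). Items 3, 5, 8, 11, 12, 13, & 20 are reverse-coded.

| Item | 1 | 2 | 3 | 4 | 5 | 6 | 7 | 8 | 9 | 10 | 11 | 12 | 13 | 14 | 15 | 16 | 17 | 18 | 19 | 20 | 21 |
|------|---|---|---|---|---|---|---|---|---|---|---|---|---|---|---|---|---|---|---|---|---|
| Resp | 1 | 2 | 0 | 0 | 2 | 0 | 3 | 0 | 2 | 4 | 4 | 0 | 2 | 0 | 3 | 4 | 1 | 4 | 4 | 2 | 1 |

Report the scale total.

Reversing items 3, 5, 8, 11, 12, 13, and 20 with 5 − raw:
Total = 1 + 2 + (5−0) + 0 + (5−2) + 0 + 3 + (5−0) + 2 + 4 + (5−4) + (5−0) + (5−2) + 0 + 3 + 4 + 1 + 4 + 4 + (5−2) + 1
      = 1 + 2 + 5 + 0 + 3 + 0 + 3 + 5 + 2 + 4 + 1 + 5 + 3 + 0 + 3 + 4 + 1 + 4 + 4 + 3 + 1 = 54

54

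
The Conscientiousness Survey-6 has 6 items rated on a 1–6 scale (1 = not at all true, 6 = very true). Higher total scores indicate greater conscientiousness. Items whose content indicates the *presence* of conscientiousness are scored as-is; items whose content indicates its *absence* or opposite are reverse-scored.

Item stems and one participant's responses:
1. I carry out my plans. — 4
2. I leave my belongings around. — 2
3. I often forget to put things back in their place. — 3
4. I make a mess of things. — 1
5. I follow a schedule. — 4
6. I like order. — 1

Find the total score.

Items 2, 3, 4 describe the absence/opposite of conscientiousness → reverse-score.
reverse-coded value = 7 − response.
  item 1: 4
  item 2: 7 − 2 = 5
  item 3: 7 − 3 = 4
  item 4: 7 − 1 = 6
  item 5: 4
  item 6: 1
Total = 4 + 5 + 4 + 6 + 4 + 1 = 24

24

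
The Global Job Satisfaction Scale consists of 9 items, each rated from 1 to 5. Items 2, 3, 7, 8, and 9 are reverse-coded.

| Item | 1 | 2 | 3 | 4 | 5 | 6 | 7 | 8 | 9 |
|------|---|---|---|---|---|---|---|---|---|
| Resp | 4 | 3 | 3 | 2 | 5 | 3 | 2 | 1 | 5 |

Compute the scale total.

Reversing items 2, 3, 7, 8, and 9 with 6 − raw:
Total = 4 + (6−3) + (6−3) + 2 + 5 + 3 + (6−2) + (6−1) + (6−5)
      = 4 + 3 + 3 + 2 + 5 + 3 + 4 + 5 + 1 = 30

30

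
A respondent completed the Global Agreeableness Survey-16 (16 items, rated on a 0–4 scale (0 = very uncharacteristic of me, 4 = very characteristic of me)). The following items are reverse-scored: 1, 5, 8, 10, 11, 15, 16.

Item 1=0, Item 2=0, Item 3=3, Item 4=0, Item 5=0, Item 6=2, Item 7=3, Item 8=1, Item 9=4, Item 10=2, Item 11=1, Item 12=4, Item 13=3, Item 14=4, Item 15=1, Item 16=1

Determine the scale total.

45

Reversing items 1, 5, 8, 10, 11, 15, & 16 with 4 − raw:
Total = (4−0) + 0 + 3 + 0 + (4−0) + 2 + 3 + (4−1) + 4 + (4−2) + (4−1) + 4 + 3 + 4 + (4−1) + (4−1)
      = 4 + 0 + 3 + 0 + 4 + 2 + 3 + 3 + 4 + 2 + 3 + 4 + 3 + 4 + 3 + 3 = 45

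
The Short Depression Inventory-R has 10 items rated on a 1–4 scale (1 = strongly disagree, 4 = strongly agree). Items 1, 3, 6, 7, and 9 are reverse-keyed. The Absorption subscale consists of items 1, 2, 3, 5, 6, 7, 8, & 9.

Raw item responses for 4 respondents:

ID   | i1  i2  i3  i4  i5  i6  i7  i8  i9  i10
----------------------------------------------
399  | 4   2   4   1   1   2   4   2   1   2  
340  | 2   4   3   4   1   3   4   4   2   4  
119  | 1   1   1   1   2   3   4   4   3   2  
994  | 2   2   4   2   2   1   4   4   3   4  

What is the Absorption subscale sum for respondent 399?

Respondent 399 raw: 4, 2, 4, 1, 1, 2, 4, 2, 1, 2.
Absorption items: 1, 2, 3, 5, 6, 7, 8, 9.
Reverse-coded (reversed = (1+4) − raw = 5 − raw):
  item 1: 5 − 4 = 1
  item 2: 2
  item 3: 5 − 4 = 1
  item 5: 1
  item 6: 5 − 2 = 3
  item 7: 5 − 4 = 1
  item 8: 2
  item 9: 5 − 1 = 4
Sum = 1 + 2 + 1 + 1 + 3 + 1 + 2 + 4 = 15

15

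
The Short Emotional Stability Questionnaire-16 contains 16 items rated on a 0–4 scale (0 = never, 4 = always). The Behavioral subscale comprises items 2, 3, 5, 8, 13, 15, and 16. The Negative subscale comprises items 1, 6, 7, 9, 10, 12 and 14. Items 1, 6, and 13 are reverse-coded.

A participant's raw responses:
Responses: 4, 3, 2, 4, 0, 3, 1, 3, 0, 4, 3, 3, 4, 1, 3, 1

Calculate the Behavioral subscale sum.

12

Behavioral items: 2, 3, 5, 8, 13, 15, 16.
Of these, item 13 is reverse-coded; reversed = (0+4) − raw = 4 − raw.
  item 2: 3
  item 3: 2
  item 5: 0
  item 8: 3
  item 13: 4 − 4 = 0
  item 15: 3
  item 16: 1
Sum = 3 + 2 + 0 + 3 + 0 + 3 + 1 = 12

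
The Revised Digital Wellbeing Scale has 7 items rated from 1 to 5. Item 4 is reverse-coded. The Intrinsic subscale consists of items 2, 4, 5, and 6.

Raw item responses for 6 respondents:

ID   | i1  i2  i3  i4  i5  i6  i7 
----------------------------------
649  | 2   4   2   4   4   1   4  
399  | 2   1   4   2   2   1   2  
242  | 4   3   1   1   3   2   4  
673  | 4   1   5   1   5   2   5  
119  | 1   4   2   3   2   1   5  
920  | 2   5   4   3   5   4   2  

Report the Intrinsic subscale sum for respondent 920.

Respondent 920 raw: 2, 5, 4, 3, 5, 4, 2.
Intrinsic items: 2, 4, 5, 6.
Reverse-coded (reversed = (1+5) − raw = 6 − raw):
  item 2: 5
  item 4: 6 − 3 = 3
  item 5: 5
  item 6: 4
Sum = 5 + 3 + 5 + 4 = 17

17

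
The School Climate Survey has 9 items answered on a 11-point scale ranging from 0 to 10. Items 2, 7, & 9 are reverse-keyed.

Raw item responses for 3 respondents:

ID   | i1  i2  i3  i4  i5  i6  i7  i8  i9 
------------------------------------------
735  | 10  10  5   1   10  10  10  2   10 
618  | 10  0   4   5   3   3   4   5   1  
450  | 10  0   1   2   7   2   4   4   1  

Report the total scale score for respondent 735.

Respondent 735 raw: 10, 10, 5, 1, 10, 10, 10, 2, 10.
Reverse-coded (reversed = (0+10) − raw = 10 − raw):
  item 1: 10
  item 2: 10 − 10 = 0
  item 3: 5
  item 4: 1
  item 5: 10
  item 6: 10
  item 7: 10 − 10 = 0
  item 8: 2
  item 9: 10 − 10 = 0
Sum = 10 + 0 + 5 + 1 + 10 + 10 + 0 + 2 + 0 = 38

38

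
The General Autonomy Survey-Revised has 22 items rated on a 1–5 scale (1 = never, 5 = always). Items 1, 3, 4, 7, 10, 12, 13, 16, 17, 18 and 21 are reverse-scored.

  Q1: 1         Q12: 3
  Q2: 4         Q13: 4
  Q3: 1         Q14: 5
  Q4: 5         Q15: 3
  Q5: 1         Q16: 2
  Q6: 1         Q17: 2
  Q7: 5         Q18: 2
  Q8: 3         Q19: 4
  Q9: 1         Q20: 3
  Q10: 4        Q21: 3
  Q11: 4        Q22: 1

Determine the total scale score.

Raw sum = 62. Reverse-scored items: 1, 3, 4, 7, 10, 12, 13, 16, 17, 18, 21; their raw sum = 32.
Each reversal replaces raw with 6 − raw, changing the total by 6 − 2·raw per item.
Total = 62 + 11·6 − 2·32 = 62 + 66 − 64 = 64

64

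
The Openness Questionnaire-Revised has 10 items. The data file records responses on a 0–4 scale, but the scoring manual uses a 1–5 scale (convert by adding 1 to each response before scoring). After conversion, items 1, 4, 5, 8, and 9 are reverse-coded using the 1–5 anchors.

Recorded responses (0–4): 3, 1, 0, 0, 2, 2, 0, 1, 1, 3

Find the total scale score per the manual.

Convert to 1–5: 4, 2, 1, 1, 3, 3, 1, 2, 2, 4
Reverse-coded (on a 1–5 scale, reversed = 6 − raw):
  item 1: 6 − 4 = 2
  item 4: 6 − 1 = 5
  item 5: 6 − 3 = 3
  item 8: 6 − 2 = 4
  item 9: 6 − 2 = 4
Scored: 2, 2, 1, 5, 3, 3, 1, 4, 4, 4
Total = 29

29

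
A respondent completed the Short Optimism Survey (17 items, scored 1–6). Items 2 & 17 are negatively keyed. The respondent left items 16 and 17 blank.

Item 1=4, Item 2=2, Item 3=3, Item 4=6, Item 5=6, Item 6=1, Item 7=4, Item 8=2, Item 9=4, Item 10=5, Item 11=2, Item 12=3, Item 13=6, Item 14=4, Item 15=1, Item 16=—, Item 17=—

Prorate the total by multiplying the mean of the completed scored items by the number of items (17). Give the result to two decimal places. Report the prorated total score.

63.47

Reverse-coded (on a 1–6 scale, reversed = 7 − raw):
  item 2: 7 − 2 = 5
Completed scored items (15 of 17): 4, 5, 3, 6, 6, 1, 4, 2, 4, 5, 2, 3, 6, 4, 1; sum = 56.
Person mean = 56 / 15 ≈ 3.7333
Prorated total = (56 / 15) × 17 = 63.47 (to 2 dp)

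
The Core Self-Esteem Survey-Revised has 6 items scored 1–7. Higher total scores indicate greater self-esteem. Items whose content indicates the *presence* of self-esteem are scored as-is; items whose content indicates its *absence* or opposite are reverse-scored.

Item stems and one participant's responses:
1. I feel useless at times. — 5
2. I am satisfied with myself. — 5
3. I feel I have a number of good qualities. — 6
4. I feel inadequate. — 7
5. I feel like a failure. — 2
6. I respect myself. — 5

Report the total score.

26

Items 1, 4, 5 describe the absence/opposite of self-esteem → reverse-score.
reversed = (1+7) − raw = 8 − raw.
  item 1: 8 − 5 = 3
  item 2: 5
  item 3: 6
  item 4: 8 − 7 = 1
  item 5: 8 − 2 = 6
  item 6: 5
Total = 3 + 5 + 6 + 1 + 6 + 5 = 26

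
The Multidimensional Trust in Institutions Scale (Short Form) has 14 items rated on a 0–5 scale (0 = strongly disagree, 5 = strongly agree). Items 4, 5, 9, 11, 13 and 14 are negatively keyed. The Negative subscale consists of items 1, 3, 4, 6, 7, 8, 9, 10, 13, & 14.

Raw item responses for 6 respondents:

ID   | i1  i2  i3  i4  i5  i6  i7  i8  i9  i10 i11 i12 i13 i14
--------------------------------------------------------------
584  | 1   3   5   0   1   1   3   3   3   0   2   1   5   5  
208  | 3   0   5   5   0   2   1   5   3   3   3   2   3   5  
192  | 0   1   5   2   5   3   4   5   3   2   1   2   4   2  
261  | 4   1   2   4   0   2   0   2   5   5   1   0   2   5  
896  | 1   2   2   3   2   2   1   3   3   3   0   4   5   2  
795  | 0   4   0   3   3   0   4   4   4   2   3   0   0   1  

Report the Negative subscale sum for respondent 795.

22

Respondent 795 raw: 0, 4, 0, 3, 3, 0, 4, 4, 4, 2, 3, 0, 0, 1.
Negative items: 1, 3, 4, 6, 7, 8, 9, 10, 13, 14.
Reverse-coded (reverse-coded value = 5 − response):
  item 1: 0
  item 3: 0
  item 4: 5 − 3 = 2
  item 6: 0
  item 7: 4
  item 8: 4
  item 9: 5 − 4 = 1
  item 10: 2
  item 13: 5 − 0 = 5
  item 14: 5 − 1 = 4
Sum = 0 + 0 + 2 + 0 + 4 + 4 + 1 + 2 + 5 + 4 = 22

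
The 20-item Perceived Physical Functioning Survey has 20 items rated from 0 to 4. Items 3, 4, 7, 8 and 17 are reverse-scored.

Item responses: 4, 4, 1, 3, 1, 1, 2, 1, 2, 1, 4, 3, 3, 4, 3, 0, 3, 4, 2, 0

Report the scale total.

46

Raw sum = 46. Reverse-scored items: 3, 4, 7, 8, 17; their raw sum = 10.
Each reversal replaces raw with 4 − raw, changing the total by 4 − 2·raw per item.
Total = 46 + 5·4 − 2·10 = 46 + 20 − 20 = 46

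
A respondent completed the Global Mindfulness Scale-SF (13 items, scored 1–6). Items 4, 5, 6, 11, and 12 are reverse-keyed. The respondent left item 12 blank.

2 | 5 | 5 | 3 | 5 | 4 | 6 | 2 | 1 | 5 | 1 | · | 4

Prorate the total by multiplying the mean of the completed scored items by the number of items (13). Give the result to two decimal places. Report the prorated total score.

Reverse-coded (reversed = (1+6) − raw = 7 − raw):
  item 4: 7 − 3 = 4
  item 5: 7 − 5 = 2
  item 6: 7 − 4 = 3
  item 11: 7 − 1 = 6
Completed scored items (12 of 13): 2, 5, 5, 4, 2, 3, 6, 2, 1, 5, 6, 4; sum = 45.
Person mean = 45 / 12 ≈ 3.7500
Prorated total = (45 / 12) × 13 = 48.75 (to 2 dp)

48.75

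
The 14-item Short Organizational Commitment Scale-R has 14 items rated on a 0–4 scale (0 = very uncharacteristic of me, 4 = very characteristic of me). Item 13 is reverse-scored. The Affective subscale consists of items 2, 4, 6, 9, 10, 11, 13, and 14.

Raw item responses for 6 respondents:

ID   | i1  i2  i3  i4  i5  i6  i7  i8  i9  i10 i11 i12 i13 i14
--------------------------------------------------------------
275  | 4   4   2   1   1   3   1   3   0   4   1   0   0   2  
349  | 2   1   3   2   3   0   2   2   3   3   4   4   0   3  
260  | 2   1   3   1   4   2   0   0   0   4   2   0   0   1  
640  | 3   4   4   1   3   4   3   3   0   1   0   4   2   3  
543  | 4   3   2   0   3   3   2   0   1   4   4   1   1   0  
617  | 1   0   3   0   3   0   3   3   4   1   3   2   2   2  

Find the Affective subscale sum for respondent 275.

19

Respondent 275 raw: 4, 4, 2, 1, 1, 3, 1, 3, 0, 4, 1, 0, 0, 2.
Affective items: 2, 4, 6, 9, 10, 11, 13, 14.
Reverse-coded (reverse-coded value = 4 − response):
  item 2: 4
  item 4: 1
  item 6: 3
  item 9: 0
  item 10: 4
  item 11: 1
  item 13: 4 − 0 = 4
  item 14: 2
Sum = 4 + 1 + 3 + 0 + 4 + 1 + 4 + 2 = 19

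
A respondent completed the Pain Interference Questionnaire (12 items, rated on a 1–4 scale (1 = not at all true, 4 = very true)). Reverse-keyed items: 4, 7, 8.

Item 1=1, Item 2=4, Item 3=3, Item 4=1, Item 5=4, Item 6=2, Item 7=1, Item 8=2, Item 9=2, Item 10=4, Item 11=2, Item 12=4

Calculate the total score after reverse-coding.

37

Raw sum = 30. Reverse-keyed items: 4, 7, 8; their raw sum = 4.
Each reversal replaces raw with 5 − raw, changing the total by 5 − 2·raw per item.
Total = 30 + 3·5 − 2·4 = 30 + 15 − 8 = 37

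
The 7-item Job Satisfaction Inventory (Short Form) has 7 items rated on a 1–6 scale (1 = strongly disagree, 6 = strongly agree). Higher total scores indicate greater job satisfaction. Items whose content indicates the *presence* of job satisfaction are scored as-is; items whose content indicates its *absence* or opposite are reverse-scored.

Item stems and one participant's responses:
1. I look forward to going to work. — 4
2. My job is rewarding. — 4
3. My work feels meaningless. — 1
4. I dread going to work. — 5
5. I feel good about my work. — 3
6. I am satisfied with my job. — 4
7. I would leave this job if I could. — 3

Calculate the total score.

27

Items 3, 4, 7 describe the absence/opposite of job satisfaction → reverse-score.
reversed = (1+6) − raw = 7 − raw.
  item 1: 4
  item 2: 4
  item 3: 7 − 1 = 6
  item 4: 7 − 5 = 2
  item 5: 3
  item 6: 4
  item 7: 7 − 3 = 4
Total = 4 + 4 + 6 + 2 + 3 + 4 + 4 = 27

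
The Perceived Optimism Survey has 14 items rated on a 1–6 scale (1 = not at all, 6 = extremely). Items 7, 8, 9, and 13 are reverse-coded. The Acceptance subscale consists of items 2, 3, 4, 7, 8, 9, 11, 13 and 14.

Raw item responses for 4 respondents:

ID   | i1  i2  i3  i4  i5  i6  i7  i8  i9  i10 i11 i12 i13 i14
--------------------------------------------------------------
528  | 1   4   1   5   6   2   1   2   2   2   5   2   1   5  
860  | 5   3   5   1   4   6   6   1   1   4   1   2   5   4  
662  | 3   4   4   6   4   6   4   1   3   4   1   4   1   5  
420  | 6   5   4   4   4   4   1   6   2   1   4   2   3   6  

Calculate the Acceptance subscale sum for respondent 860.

Respondent 860 raw: 5, 3, 5, 1, 4, 6, 6, 1, 1, 4, 1, 2, 5, 4.
Acceptance items: 2, 3, 4, 7, 8, 9, 11, 13, 14.
Reverse-coded (on a 1–6 scale, reversed = 7 − raw):
  item 2: 3
  item 3: 5
  item 4: 1
  item 7: 7 − 6 = 1
  item 8: 7 − 1 = 6
  item 9: 7 − 1 = 6
  item 11: 1
  item 13: 7 − 5 = 2
  item 14: 4
Sum = 3 + 5 + 1 + 1 + 6 + 6 + 1 + 2 + 4 = 29

29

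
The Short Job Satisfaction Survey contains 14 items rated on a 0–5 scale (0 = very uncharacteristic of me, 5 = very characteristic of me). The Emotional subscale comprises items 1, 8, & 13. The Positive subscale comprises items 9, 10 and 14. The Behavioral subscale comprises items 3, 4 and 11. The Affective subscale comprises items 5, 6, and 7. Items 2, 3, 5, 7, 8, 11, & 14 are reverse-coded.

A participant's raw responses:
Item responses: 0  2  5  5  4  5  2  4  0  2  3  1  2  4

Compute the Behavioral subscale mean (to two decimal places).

Behavioral items: 3, 4, 11.
Of these, items 3 and 11 are reverse-coded; on a 0–5 scale, reversed = 5 − raw.
  item 3: 5 − 5 = 0
  item 4: 5
  item 11: 5 − 3 = 2
Sum = 0 + 5 + 2 = 7
Mean = 7 / 3 = 2.33

2.33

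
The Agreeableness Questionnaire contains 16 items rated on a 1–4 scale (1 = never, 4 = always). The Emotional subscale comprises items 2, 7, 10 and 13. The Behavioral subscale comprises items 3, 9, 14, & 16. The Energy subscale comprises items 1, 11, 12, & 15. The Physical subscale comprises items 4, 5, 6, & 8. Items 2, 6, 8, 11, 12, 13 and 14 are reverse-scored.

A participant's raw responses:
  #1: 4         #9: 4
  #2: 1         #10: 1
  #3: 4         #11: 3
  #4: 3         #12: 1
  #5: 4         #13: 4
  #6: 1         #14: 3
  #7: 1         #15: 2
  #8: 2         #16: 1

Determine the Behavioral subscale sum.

Behavioral items: 3, 9, 14, 16.
Of these, item 14 is reverse-scored; on a 1–4 scale, reversed = 5 − raw.
  item 3: 4
  item 9: 4
  item 14: 5 − 3 = 2
  item 16: 1
Sum = 4 + 4 + 2 + 1 = 11

11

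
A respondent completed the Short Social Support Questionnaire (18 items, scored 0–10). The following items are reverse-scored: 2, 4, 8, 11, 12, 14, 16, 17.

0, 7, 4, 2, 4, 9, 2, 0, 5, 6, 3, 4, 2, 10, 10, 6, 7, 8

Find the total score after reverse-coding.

91

Apply reverse scoring (reverse-coded value = 10 − response):
  item 2: 10 − 7 = 3
  item 4: 10 − 2 = 8
  item 8: 10 − 0 = 10
  item 11: 10 − 3 = 7
  item 12: 10 − 4 = 6
  item 14: 10 − 10 = 0
  item 16: 10 − 6 = 4
  item 17: 10 − 7 = 3
Scored responses: 0, 3, 4, 8, 4, 9, 2, 10, 5, 6, 7, 6, 2, 0, 10, 4, 3, 8
Total = 0 + 3 + 4 + 8 + 4 + 9 + 2 + 10 + 5 + 6 + 7 + 6 + 2 + 0 + 10 + 4 + 3 + 8 = 91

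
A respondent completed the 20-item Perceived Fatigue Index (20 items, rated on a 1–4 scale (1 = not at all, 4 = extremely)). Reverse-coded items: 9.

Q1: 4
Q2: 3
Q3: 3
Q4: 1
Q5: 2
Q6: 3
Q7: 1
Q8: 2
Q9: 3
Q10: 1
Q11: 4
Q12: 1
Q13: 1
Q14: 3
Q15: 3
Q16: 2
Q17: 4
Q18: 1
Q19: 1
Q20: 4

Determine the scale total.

46

Reversing item 9 with 5 − raw:
Total = 4 + 3 + 3 + 1 + 2 + 3 + 1 + 2 + (5−3) + 1 + 4 + 1 + 1 + 3 + 3 + 2 + 4 + 1 + 1 + 4
      = 4 + 3 + 3 + 1 + 2 + 3 + 1 + 2 + 2 + 1 + 4 + 1 + 1 + 3 + 3 + 2 + 4 + 1 + 1 + 4 = 46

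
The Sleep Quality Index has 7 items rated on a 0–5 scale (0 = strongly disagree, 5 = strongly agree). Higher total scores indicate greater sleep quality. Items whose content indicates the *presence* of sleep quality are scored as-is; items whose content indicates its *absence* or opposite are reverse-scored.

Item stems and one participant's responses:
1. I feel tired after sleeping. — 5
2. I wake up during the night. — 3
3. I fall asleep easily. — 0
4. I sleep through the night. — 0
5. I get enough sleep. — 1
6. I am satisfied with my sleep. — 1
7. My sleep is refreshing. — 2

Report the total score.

Items 1, 2 describe the absence/opposite of sleep quality → reverse-score.
reversed = (0+5) − raw = 5 − raw.
  item 1: 5 − 5 = 0
  item 2: 5 − 3 = 2
  item 3: 0
  item 4: 0
  item 5: 1
  item 6: 1
  item 7: 2
Total = 0 + 2 + 0 + 0 + 1 + 1 + 2 = 6

6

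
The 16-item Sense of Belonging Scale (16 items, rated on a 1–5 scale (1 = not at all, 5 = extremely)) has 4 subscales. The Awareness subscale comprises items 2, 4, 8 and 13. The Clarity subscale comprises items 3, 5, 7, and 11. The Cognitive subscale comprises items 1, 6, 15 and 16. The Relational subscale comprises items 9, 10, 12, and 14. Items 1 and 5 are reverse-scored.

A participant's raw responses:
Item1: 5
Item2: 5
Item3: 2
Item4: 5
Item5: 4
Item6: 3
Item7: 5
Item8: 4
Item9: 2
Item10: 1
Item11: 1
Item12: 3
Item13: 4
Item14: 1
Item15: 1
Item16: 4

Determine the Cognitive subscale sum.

9

Cognitive items: 1, 6, 15, 16.
Of these, item 1 is reverse-scored; reverse-coded value = 6 − response.
  item 1: 6 − 5 = 1
  item 6: 3
  item 15: 1
  item 16: 4
Sum = 1 + 3 + 1 + 4 = 9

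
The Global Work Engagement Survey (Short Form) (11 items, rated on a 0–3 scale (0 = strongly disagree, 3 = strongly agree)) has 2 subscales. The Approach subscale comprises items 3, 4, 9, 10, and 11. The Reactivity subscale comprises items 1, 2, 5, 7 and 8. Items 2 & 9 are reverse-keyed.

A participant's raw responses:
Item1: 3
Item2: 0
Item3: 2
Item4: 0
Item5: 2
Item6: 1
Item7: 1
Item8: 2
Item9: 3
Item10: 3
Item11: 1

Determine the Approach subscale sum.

6

Approach items: 3, 4, 9, 10, 11.
Of these, item 9 is reverse-keyed; reverse-coded value = 3 − response.
  item 3: 2
  item 4: 0
  item 9: 3 − 3 = 0
  item 10: 3
  item 11: 1
Sum = 2 + 0 + 0 + 3 + 1 = 6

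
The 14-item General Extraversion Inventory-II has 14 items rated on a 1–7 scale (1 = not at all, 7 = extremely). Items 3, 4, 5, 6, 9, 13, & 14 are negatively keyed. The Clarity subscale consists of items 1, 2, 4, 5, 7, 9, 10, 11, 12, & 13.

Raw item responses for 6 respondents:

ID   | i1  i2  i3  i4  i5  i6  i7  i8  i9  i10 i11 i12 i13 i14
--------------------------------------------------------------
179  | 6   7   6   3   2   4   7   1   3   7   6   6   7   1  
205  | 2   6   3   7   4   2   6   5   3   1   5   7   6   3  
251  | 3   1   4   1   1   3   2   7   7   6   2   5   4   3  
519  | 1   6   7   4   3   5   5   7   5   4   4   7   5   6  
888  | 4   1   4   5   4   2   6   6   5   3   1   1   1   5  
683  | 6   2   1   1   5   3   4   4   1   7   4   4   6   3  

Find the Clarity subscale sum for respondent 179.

56

Respondent 179 raw: 6, 7, 6, 3, 2, 4, 7, 1, 3, 7, 6, 6, 7, 1.
Clarity items: 1, 2, 4, 5, 7, 9, 10, 11, 12, 13.
Reverse-coded (reverse-coded value = 8 − response):
  item 1: 6
  item 2: 7
  item 4: 8 − 3 = 5
  item 5: 8 − 2 = 6
  item 7: 7
  item 9: 8 − 3 = 5
  item 10: 7
  item 11: 6
  item 12: 6
  item 13: 8 − 7 = 1
Sum = 6 + 7 + 5 + 6 + 7 + 5 + 7 + 6 + 6 + 1 = 56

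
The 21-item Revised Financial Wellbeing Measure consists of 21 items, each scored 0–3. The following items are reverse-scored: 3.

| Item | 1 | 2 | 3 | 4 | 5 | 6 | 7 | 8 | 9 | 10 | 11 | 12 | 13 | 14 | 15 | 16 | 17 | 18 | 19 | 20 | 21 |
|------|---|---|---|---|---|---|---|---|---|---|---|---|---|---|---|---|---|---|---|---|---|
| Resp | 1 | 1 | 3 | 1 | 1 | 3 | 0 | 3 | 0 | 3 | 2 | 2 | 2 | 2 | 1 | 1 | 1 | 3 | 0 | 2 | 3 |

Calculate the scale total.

Reverse-coded items (reversed = (0+3) − raw = 3 − raw):
  item 3: 3 − 3 = 0
After reverse-coding: 1, 1, 0, 1, 1, 3, 0, 3, 0, 3, 2, 2, 2, 2, 1, 1, 1, 3, 0, 2, 3
Total = 1 + 1 + 0 + 1 + 1 + 3 + 0 + 3 + 0 + 3 + 2 + 2 + 2 + 2 + 1 + 1 + 1 + 3 + 0 + 2 + 3 = 32

32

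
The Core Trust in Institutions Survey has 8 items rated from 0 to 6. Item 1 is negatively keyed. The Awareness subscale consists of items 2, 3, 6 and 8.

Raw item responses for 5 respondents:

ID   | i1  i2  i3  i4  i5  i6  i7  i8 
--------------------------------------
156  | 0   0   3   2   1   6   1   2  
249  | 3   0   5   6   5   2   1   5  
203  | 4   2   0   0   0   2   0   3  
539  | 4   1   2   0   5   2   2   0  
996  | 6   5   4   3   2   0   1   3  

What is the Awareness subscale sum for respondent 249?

Respondent 249 raw: 3, 0, 5, 6, 5, 2, 1, 5.
Awareness items: 2, 3, 6, 8.
Reverse-coded (on a 0–6 scale, reversed = 6 − raw):
  item 2: 0
  item 3: 5
  item 6: 2
  item 8: 5
Sum = 0 + 5 + 2 + 5 = 12

12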